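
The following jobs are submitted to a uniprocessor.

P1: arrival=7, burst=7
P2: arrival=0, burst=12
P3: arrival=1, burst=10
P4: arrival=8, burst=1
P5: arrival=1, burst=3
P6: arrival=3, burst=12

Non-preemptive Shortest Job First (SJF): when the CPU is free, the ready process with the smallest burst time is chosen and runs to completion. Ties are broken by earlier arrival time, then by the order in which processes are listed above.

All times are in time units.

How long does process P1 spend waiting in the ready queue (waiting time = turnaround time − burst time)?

Gantt: | P2 0-12 | P4 12-13 | P5 13-16 | P1 16-23 | P3 23-33 | P6 33-45 |
Completion: P1=23  P2=12  P3=33  P4=13  P5=16  P6=45
Waiting(P1) = turnaround − burst = 16 − 7 = 9

9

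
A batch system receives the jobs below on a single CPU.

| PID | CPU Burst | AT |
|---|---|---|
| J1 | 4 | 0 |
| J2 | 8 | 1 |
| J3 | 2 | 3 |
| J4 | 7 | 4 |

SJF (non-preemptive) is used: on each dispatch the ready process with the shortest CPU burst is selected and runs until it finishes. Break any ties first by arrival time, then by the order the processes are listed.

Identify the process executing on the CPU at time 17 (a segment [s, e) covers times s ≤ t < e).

Gantt: | J1 0-4 | J3 4-6 | J4 6-13 | J2 13-21 |
Completion: J1=4  J2=21  J3=6  J4=13
Turnaround (C−A): J1=4  J2=20  J3=3  J4=9

J2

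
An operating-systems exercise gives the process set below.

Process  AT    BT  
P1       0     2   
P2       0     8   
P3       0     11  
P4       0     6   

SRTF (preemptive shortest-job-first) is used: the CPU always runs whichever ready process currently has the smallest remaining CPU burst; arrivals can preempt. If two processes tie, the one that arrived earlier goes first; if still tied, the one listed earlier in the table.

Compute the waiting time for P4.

2

Gantt: | P1 0-2 | P4 2-8 | P2 8-16 | P3 16-27 |
Completion: P1=2  P2=16  P3=27  P4=8
Turnaround (C−A): P1=2  P2=16  P3=27  P4=8
Waiting(P4) = turnaround − burst = 8 − 6 = 2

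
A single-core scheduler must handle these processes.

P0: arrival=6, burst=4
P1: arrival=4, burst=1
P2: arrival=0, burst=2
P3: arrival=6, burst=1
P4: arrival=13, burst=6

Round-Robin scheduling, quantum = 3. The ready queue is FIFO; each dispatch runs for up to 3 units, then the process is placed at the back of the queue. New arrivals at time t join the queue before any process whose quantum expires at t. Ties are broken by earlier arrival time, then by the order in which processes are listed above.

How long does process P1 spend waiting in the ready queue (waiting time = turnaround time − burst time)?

Timeline: | P2 0-2 | idle 2-4 | P1 4-5 | idle 5-6 | P0 6-9 | P3 9-10 | P0 10-11 | idle 11-13 | P4 13-19 |
Completion: P0=11  P1=5  P2=2  P3=10  P4=19
Waiting(P1) = turnaround − burst = 1 − 1 = 0

0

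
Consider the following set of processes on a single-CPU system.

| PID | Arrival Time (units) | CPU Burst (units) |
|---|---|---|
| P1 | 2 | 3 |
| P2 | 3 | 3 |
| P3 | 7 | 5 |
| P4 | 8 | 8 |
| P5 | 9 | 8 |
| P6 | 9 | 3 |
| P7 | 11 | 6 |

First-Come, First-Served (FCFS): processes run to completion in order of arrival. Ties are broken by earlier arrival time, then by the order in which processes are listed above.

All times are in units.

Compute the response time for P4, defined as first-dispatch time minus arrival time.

Gantt: | idle 0-2 | P1 2-5 | P2 5-8 | P3 8-13 | P4 13-21 | P5 21-29 | P6 29-32 | P7 32-38 |
Completion: P1=5  P2=8  P3=13  P4=21  P5=29  P6=32  P7=38
Response(P4) = first start − arrival = 13 − 8 = 5

5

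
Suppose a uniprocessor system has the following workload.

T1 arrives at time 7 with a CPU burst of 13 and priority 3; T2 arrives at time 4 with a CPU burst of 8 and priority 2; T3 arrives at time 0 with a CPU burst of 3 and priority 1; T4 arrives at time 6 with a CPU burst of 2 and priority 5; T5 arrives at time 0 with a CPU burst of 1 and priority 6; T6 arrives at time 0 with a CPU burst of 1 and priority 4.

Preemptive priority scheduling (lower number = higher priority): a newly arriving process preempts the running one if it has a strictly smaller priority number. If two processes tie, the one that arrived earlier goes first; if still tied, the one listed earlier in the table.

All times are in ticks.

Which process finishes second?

T6

Schedule: | T3 0-3 | T6 3-4 | T2 4-12 | T1 12-25 | T4 25-27 | T5 27-28 |
Completion: T1=25  T2=12  T3=3  T4=27  T5=28  T6=4
Finish order: T3 → T6 → T2 → T1 → T4 → T5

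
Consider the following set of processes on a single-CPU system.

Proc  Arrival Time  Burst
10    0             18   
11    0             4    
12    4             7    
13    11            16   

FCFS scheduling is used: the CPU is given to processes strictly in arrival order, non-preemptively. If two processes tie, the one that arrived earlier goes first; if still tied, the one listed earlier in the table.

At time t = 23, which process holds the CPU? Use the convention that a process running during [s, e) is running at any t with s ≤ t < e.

Gantt: | 10 0-18 | 11 18-22 | 12 22-29 | 13 29-45 |
Completion: 10=18  11=22  12=29  13=45

12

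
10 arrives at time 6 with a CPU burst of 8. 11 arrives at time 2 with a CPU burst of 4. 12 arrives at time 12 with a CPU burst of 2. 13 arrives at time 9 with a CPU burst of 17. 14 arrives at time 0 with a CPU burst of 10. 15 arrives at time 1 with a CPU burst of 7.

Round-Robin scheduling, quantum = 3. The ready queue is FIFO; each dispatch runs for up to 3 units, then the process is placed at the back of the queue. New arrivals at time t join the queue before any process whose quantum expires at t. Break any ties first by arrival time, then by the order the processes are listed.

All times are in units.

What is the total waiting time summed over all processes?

Timeline: | 14 0-3 | 15 3-6 | 11 6-9 | 14 9-12 | 10 12-15 | 15 15-18 | 13 18-21 | 11 21-22 | 12 22-24 | 14 24-27 | 10 27-30 | 15 30-31 | 13 31-34 | 14 34-35 | 10 35-37 | 13 37-48 |
Completion: 10=37  11=22  12=24  13=48  14=35  15=31
Turnaround (C−A): 10=31  11=20  12=12  13=39  14=35  15=30
Waiting = turnaround − burst: 10=23, 11=16, 12=10, 13=22, 14=25, 15=23
Total waiting = 23 + 16 + 10 + 22 + 25 + 23 = 119

119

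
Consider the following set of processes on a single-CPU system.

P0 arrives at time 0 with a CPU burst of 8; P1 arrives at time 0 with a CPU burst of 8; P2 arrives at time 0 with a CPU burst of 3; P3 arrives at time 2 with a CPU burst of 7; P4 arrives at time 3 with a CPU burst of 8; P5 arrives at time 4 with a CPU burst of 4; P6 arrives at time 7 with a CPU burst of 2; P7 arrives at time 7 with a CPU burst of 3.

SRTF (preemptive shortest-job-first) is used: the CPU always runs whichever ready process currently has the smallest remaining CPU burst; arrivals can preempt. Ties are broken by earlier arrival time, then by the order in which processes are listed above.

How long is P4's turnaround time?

40

Timeline: | P2 0-3 | P3 3-4 | P5 4-8 | P6 8-10 | P7 10-13 | P3 13-19 | P0 19-27 | P1 27-35 | P4 35-43 |
Completion: P0=27  P1=35  P2=3  P3=19  P4=43  P5=8  P6=10  P7=13
Turnaround(P4) = completion − arrival = 43 − 3 = 40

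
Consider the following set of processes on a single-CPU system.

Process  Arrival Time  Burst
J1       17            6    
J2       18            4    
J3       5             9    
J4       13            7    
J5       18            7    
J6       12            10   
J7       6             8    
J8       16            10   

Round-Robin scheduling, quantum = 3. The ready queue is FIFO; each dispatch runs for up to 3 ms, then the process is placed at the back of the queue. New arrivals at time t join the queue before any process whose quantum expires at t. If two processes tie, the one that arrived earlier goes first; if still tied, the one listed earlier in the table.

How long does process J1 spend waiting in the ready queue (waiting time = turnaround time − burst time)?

Gantt: | idle 0-5 | J3 5-8 | J7 8-11 | J3 11-14 | J7 14-17 | J6 17-20 | J4 20-23 | J3 23-26 | J8 26-29 | J1 29-32 | J7 32-34 | J2 34-37 | J5 37-40 | J6 40-43 | J4 43-46 | J8 46-49 | J1 49-52 | J2 52-53 | J5 53-56 | J6 56-59 | J4 59-60 | J8 60-63 | J5 63-64 | J6 64-65 | J8 65-66 |
Completion: J1=52  J2=53  J3=26  J4=60  J5=64  J6=65  J7=34  J8=66
Waiting(J1) = turnaround − burst = 35 − 6 = 29

29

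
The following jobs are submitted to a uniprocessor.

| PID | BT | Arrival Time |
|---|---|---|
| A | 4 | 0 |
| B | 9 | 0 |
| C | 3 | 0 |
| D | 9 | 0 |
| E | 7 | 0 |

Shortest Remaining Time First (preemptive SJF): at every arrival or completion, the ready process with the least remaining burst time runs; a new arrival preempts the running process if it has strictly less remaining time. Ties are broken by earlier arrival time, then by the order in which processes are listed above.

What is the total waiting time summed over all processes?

Schedule: | C 0-3 | A 3-7 | E 7-14 | B 14-23 | D 23-32 |
Completion: A=7  B=23  C=3  D=32  E=14
Waiting = turnaround − burst: A=3, B=14, C=0, D=23, E=7
Total waiting = 3 + 14 + 0 + 23 + 7 = 47

47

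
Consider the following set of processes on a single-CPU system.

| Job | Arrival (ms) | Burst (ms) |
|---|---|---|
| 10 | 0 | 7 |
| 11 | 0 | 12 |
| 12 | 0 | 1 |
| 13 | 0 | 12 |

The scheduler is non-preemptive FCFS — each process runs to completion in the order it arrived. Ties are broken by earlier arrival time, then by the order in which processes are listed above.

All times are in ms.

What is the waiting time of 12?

Schedule: | 10 0-7 | 11 7-19 | 12 19-20 | 13 20-32 |
Completion: 10=7  11=19  12=20  13=32
Waiting(12) = turnaround − burst = 20 − 1 = 19

19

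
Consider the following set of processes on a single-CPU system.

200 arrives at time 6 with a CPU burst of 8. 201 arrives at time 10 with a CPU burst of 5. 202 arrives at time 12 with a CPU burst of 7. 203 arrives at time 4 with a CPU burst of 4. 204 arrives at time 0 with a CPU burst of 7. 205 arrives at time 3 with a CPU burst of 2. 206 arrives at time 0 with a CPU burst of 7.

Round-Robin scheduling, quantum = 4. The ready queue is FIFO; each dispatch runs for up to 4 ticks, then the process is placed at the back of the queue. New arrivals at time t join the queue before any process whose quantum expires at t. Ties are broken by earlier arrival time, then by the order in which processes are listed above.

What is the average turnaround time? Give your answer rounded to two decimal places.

20.43

Gantt: | 204 0-4 | 206 4-8 | 205 8-10 | 203 10-14 | 204 14-17 | 200 17-21 | 206 21-24 | 201 24-28 | 202 28-32 | 200 32-36 | 201 36-37 | 202 37-40 |
Completion: 200=36  201=37  202=40  203=14  204=17  205=10  206=24
Turnaround times: 200=30, 201=27, 202=28, 203=10, 204=17, 205=7, 206=24
Average turnaround = (30+27+28+10+17+7+24) / 7 = 143/7 = 20.43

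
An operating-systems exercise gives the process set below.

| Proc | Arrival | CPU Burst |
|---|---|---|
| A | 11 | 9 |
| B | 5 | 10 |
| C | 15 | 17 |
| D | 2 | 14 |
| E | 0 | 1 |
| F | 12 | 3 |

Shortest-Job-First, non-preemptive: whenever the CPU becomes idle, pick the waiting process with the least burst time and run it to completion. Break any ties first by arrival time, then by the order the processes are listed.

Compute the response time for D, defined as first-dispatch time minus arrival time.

Timeline: | E 0-1 | idle 1-2 | D 2-16 | F 16-19 | A 19-28 | B 28-38 | C 38-55 |
Completion: A=28  B=38  C=55  D=16  E=1  F=19
Response(D) = first start − arrival = 2 − 2 = 0

0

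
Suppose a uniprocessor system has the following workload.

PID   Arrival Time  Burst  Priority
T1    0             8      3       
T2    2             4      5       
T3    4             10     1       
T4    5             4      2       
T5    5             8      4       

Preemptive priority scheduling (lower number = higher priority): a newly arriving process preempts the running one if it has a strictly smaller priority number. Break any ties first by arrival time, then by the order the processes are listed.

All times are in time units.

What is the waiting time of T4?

Gantt: | T1 0-4 | T3 4-14 | T4 14-18 | T1 18-22 | T5 22-30 | T2 30-34 |
Completion: T1=22  T2=34  T3=14  T4=18  T5=30
Waiting(T4) = turnaround − burst = 13 − 4 = 9

9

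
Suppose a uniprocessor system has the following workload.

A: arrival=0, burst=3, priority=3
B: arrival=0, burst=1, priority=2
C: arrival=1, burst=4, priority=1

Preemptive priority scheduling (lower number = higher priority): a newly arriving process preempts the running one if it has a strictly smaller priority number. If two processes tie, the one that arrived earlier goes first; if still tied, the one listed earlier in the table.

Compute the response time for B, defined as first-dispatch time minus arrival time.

0

Gantt: | B 0-1 | C 1-5 | A 5-8 |
Completion: A=8  B=1  C=5
Response(B) = first start − arrival = 0 − 0 = 0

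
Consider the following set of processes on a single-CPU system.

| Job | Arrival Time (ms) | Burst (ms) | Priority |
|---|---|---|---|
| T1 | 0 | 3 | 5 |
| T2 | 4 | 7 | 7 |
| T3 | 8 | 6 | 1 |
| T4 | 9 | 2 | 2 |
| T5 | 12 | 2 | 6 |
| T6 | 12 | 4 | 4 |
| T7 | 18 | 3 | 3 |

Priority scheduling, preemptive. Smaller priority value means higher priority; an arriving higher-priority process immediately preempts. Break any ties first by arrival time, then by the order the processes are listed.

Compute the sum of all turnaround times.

Timeline: | T1 0-3 | idle 3-4 | T2 4-8 | T3 8-14 | T4 14-16 | T6 16-18 | T7 18-21 | T6 21-23 | T5 23-25 | T2 25-28 |
Completion: T1=3  T2=28  T3=14  T4=16  T5=25  T6=23  T7=21
Turnaround (C−A): T1=3  T2=24  T3=6  T4=7  T5=13  T6=11  T7=3
Turnaround = completion − arrival: T1=3, T2=24, T3=6, T4=7, T5=13, T6=11, T7=3
Total turnaround = 3 + 24 + 6 + 7 + 13 + 11 + 3 = 67

67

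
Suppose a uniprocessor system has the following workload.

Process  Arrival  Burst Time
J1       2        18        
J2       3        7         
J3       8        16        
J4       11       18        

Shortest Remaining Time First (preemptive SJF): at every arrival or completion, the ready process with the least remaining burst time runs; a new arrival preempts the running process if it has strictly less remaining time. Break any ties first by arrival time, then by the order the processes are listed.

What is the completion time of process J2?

10

Schedule: | idle 0-2 | J1 2-3 | J2 3-10 | J3 10-26 | J1 26-43 | J4 43-61 |
Completion: J1=43  J2=10  J3=26  J4=61
Turnaround (C−A): J1=41  J2=7  J3=18  J4=50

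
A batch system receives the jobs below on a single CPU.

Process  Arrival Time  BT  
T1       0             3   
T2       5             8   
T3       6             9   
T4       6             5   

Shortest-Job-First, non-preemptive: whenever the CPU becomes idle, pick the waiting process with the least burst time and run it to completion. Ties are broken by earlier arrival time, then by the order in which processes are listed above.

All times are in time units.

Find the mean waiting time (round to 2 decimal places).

Schedule: | T1 0-3 | idle 3-5 | T2 5-13 | T4 13-18 | T3 18-27 |
Completion: T1=3  T2=13  T3=27  T4=18
Waiting times: T1=0, T2=0, T3=12, T4=7
Average waiting = (0+0+12+7) / 4 = 19/4 = 4.75

4.75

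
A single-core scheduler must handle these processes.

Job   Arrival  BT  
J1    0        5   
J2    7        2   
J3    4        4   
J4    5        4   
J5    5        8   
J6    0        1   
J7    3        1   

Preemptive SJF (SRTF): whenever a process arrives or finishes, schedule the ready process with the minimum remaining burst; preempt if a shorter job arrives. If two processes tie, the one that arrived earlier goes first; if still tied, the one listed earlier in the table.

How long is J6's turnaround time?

Schedule: | J6 0-1 | J1 1-3 | J7 3-4 | J1 4-7 | J2 7-9 | J3 9-13 | J4 13-17 | J5 17-25 |
Completion: J1=7  J2=9  J3=13  J4=17  J5=25  J6=1  J7=4
Turnaround(J6) = completion − arrival = 1 − 0 = 1

1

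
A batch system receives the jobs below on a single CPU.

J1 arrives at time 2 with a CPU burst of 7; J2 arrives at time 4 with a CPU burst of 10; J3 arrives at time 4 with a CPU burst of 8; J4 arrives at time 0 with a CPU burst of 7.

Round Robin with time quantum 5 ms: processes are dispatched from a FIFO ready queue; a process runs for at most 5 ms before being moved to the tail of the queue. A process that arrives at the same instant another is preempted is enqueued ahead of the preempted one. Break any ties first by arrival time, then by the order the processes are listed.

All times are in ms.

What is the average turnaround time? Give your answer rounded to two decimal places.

Gantt: | J4 0-5 | J1 5-10 | J2 10-15 | J3 15-20 | J4 20-22 | J1 22-24 | J2 24-29 | J3 29-32 |
Completion: J1=24  J2=29  J3=32  J4=22
Turnaround (C−A): J1=22  J2=25  J3=28  J4=22
Turnaround times: J1=22, J2=25, J3=28, J4=22
Average turnaround = (22+25+28+22) / 4 = 97/4 = 24.25

24.25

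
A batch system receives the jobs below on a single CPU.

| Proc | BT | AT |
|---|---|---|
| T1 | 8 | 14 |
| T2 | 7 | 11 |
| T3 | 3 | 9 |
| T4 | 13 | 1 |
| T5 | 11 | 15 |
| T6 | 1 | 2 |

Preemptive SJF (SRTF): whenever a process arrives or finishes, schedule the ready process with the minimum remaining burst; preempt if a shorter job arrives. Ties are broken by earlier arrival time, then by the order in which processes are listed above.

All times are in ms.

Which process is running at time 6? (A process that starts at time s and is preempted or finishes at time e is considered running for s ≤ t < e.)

T4

Timeline: | idle 0-1 | T4 1-2 | T6 2-3 | T4 3-9 | T3 9-12 | T4 12-18 | T2 18-25 | T1 25-33 | T5 33-44 |
Completion: T1=33  T2=25  T3=12  T4=18  T5=44  T6=3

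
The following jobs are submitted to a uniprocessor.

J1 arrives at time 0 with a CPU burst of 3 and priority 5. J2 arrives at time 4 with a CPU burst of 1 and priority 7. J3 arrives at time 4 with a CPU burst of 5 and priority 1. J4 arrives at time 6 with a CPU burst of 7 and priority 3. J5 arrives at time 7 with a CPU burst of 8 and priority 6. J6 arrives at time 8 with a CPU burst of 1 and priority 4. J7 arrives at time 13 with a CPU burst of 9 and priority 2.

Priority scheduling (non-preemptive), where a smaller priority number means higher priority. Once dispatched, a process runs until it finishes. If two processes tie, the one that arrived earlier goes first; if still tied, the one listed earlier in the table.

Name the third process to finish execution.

J4

Timeline: | J1 0-3 | idle 3-4 | J3 4-9 | J4 9-16 | J7 16-25 | J6 25-26 | J5 26-34 | J2 34-35 |
Completion: J1=3  J2=35  J3=9  J4=16  J5=34  J6=26  J7=25
Finish order: J1 → J3 → J4 → J7 → J6 → J5 → J2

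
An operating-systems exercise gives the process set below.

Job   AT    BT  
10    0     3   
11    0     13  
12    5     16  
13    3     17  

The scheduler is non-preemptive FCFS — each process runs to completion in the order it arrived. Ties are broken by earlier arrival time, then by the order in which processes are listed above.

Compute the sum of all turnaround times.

Gantt: | 10 0-3 | 11 3-16 | 13 16-33 | 12 33-49 |
Completion: 10=3  11=16  12=49  13=33
Turnaround (C−A): 10=3  11=16  12=44  13=30
Turnaround = completion − arrival: 10=3, 11=16, 12=44, 13=30
Total turnaround = 3 + 16 + 44 + 30 = 93

93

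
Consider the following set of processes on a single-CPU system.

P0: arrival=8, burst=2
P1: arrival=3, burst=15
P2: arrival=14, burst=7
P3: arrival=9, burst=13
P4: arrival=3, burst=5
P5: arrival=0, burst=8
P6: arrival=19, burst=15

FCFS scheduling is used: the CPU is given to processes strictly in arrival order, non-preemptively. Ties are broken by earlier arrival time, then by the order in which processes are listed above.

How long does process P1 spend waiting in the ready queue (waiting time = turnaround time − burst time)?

Gantt: | P5 0-8 | P1 8-23 | P4 23-28 | P0 28-30 | P3 30-43 | P2 43-50 | P6 50-65 |
Completion: P0=30  P1=23  P2=50  P3=43  P4=28  P5=8  P6=65
Turnaround (C−A): P0=22  P1=20  P2=36  P3=34  P4=25  P5=8  P6=46
Waiting(P1) = turnaround − burst = 20 − 15 = 5

5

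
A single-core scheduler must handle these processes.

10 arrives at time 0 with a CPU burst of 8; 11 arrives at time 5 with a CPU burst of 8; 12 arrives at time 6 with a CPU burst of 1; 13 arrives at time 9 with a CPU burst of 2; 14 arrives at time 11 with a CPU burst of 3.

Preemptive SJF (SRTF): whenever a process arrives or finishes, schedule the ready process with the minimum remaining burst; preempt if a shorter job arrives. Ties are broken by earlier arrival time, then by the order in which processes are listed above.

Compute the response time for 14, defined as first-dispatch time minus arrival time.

Schedule: | 10 0-6 | 12 6-7 | 10 7-9 | 13 9-11 | 14 11-14 | 11 14-22 |
Completion: 10=9  11=22  12=7  13=11  14=14
Response(14) = first start − arrival = 11 − 11 = 0

0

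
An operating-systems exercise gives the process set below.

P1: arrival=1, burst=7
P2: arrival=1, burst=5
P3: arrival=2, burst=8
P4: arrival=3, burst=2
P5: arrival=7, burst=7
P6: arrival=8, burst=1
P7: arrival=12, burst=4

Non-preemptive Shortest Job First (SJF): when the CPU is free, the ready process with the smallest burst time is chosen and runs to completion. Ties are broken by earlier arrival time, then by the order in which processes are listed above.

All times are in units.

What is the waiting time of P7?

4

Schedule: | idle 0-1 | P2 1-6 | P4 6-8 | P6 8-9 | P1 9-16 | P7 16-20 | P5 20-27 | P3 27-35 |
Completion: P1=16  P2=6  P3=35  P4=8  P5=27  P6=9  P7=20
Waiting(P7) = turnaround − burst = 8 − 4 = 4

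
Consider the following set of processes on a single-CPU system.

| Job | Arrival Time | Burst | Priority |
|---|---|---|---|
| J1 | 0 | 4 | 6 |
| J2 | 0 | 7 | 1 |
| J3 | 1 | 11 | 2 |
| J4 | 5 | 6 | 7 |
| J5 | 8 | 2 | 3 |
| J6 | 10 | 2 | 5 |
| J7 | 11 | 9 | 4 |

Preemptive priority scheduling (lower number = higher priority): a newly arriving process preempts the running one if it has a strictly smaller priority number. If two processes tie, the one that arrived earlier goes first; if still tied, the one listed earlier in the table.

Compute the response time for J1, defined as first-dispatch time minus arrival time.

Gantt: | J2 0-7 | J3 7-18 | J5 18-20 | J7 20-29 | J6 29-31 | J1 31-35 | J4 35-41 |
Completion: J1=35  J2=7  J3=18  J4=41  J5=20  J6=31  J7=29
Response(J1) = first start − arrival = 31 − 0 = 31

31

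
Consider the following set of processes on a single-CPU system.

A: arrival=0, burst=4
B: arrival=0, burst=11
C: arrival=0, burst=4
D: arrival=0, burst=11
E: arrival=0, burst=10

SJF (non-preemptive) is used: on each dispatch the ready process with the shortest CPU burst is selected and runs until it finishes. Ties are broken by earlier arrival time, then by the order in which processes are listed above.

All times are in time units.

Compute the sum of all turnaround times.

Timeline: | A 0-4 | C 4-8 | E 8-18 | B 18-29 | D 29-40 |
Completion: A=4  B=29  C=8  D=40  E=18
Turnaround = completion − arrival: A=4, B=29, C=8, D=40, E=18
Total turnaround = 4 + 29 + 8 + 40 + 18 = 99

99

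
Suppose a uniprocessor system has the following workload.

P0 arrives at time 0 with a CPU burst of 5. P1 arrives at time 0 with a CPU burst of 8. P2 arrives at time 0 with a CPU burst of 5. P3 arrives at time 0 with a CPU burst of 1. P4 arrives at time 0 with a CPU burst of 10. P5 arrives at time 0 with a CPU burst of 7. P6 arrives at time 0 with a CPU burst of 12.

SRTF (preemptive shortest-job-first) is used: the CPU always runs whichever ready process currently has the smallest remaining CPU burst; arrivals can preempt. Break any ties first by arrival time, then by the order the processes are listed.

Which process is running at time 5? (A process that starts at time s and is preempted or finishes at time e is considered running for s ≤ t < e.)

Timeline: | P3 0-1 | P0 1-6 | P2 6-11 | P5 11-18 | P1 18-26 | P4 26-36 | P6 36-48 |
Completion: P0=6  P1=26  P2=11  P3=1  P4=36  P5=18  P6=48
Turnaround (C−A): P0=6  P1=26  P2=11  P3=1  P4=36  P5=18  P6=48

P0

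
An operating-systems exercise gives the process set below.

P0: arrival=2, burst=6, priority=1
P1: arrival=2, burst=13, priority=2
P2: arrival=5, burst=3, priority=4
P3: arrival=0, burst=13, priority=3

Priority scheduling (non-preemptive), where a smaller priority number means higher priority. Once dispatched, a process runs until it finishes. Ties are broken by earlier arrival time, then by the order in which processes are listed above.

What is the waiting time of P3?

0

Schedule: | P3 0-13 | P0 13-19 | P1 19-32 | P2 32-35 |
Completion: P0=19  P1=32  P2=35  P3=13
Turnaround (C−A): P0=17  P1=30  P2=30  P3=13
Waiting(P3) = turnaround − burst = 13 − 13 = 0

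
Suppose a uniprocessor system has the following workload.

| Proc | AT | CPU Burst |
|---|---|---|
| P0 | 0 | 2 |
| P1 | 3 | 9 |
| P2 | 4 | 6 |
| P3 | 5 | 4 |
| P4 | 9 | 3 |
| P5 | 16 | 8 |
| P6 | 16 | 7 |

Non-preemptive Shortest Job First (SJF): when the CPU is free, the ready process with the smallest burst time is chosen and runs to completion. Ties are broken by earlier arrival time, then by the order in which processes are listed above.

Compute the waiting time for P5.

Timeline: | P0 0-2 | idle 2-3 | P1 3-12 | P4 12-15 | P3 15-19 | P2 19-25 | P6 25-32 | P5 32-40 |
Completion: P0=2  P1=12  P2=25  P3=19  P4=15  P5=40  P6=32
Turnaround (C−A): P0=2  P1=9  P2=21  P3=14  P4=6  P5=24  P6=16
Waiting(P5) = turnaround − burst = 24 − 8 = 16

16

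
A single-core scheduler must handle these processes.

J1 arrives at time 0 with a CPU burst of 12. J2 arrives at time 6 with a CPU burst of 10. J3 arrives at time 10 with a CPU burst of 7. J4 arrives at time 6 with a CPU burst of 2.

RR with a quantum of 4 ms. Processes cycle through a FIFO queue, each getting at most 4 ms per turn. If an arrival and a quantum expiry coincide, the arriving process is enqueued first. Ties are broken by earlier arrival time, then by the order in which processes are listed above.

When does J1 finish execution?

18

Gantt: | J1 0-8 | J2 8-12 | J4 12-14 | J1 14-18 | J3 18-22 | J2 22-26 | J3 26-29 | J2 29-31 |
Completion: J1=18  J2=31  J3=29  J4=14
Turnaround (C−A): J1=18  J2=25  J3=19  J4=8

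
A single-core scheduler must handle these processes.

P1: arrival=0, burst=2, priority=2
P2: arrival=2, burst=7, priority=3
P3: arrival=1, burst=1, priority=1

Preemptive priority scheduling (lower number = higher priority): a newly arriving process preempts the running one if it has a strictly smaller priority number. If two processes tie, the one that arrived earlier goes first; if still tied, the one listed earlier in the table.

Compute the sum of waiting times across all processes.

2

Timeline: | P1 0-1 | P3 1-2 | P1 2-3 | P2 3-10 |
Completion: P1=3  P2=10  P3=2
Waiting = turnaround − burst: P1=1, P2=1, P3=0
Total waiting = 1 + 1 + 0 = 2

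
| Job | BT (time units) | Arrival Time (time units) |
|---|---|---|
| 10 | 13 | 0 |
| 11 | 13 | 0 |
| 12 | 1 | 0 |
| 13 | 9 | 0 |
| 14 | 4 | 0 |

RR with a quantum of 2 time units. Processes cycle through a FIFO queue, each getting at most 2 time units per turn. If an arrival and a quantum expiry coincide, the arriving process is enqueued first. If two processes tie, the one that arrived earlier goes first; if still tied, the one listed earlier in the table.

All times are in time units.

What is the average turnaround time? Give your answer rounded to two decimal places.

27.00

Gantt: | 10 0-2 | 11 2-4 | 12 4-5 | 13 5-7 | 14 7-9 | 10 9-11 | 11 11-13 | 13 13-15 | 14 15-17 | 10 17-19 | 11 19-21 | 13 21-23 | 10 23-25 | 11 25-27 | 13 27-29 | 10 29-31 | 11 31-33 | 13 33-34 | 10 34-36 | 11 36-38 | 10 38-39 | 11 39-40 |
Completion: 10=39  11=40  12=5  13=34  14=17
Turnaround times: 10=39, 11=40, 12=5, 13=34, 14=17
Average turnaround = (39+40+5+34+17) / 5 = 135/5 = 27.00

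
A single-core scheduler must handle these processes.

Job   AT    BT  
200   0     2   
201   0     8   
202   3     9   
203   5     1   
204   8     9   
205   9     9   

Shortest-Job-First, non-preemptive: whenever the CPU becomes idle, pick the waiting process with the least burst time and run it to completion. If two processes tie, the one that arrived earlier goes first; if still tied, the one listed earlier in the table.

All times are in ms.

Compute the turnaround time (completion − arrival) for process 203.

Schedule: | 200 0-2 | 201 2-10 | 203 10-11 | 202 11-20 | 204 20-29 | 205 29-38 |
Completion: 200=2  201=10  202=20  203=11  204=29  205=38
Turnaround (C−A): 200=2  201=10  202=17  203=6  204=21  205=29
Turnaround(203) = completion − arrival = 11 − 5 = 6

6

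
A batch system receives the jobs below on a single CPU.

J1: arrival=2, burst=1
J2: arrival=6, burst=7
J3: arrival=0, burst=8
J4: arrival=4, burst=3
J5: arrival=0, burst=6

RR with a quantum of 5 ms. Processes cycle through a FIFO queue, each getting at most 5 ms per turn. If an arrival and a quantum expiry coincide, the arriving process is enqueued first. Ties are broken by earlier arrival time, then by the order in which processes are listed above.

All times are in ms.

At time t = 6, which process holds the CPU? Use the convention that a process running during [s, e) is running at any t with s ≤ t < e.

Gantt: | J3 0-5 | J5 5-10 | J1 10-11 | J4 11-14 | J3 14-17 | J2 17-22 | J5 22-23 | J2 23-25 |
Completion: J1=11  J2=25  J3=17  J4=14  J5=23

J5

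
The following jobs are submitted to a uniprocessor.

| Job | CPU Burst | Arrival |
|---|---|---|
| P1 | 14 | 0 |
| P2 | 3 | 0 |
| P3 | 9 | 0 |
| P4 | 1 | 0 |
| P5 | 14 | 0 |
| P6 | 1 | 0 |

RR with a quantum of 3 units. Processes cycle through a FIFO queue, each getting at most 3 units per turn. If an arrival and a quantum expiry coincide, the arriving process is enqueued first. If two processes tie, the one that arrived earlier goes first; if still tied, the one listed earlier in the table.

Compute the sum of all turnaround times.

Schedule: | P1 0-3 | P2 3-6 | P3 6-9 | P4 9-10 | P5 10-13 | P6 13-14 | P1 14-17 | P3 17-20 | P5 20-23 | P1 23-26 | P3 26-29 | P5 29-32 | P1 32-35 | P5 35-38 | P1 38-40 | P5 40-42 |
Completion: P1=40  P2=6  P3=29  P4=10  P5=42  P6=14
Turnaround = completion − arrival: P1=40, P2=6, P3=29, P4=10, P5=42, P6=14
Total turnaround = 40 + 6 + 29 + 10 + 42 + 14 = 141

141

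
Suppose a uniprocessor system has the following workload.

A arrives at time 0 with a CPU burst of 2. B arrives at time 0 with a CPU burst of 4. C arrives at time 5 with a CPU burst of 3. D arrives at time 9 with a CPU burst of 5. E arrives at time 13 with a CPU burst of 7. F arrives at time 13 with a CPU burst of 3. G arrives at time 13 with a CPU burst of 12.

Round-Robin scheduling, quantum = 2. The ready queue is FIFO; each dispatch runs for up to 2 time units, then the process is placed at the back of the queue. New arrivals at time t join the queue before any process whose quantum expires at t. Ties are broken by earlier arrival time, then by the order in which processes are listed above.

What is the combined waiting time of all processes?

Gantt: | A 0-2 | B 2-6 | C 6-9 | D 9-13 | E 13-15 | F 15-17 | G 17-19 | D 19-20 | E 20-22 | F 22-23 | G 23-25 | E 25-27 | G 27-29 | E 29-30 | G 30-36 |
Completion: A=2  B=6  C=9  D=20  E=30  F=23  G=36
Waiting = turnaround − burst: A=0, B=2, C=1, D=6, E=10, F=7, G=11
Total waiting = 0 + 2 + 1 + 6 + 10 + 7 + 11 = 37

37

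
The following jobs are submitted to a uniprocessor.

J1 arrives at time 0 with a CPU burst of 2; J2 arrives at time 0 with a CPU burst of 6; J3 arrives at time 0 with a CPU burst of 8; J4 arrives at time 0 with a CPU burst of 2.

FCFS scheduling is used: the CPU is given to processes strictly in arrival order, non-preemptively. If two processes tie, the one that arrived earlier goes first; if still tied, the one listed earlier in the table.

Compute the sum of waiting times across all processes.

Schedule: | J1 0-2 | J2 2-8 | J3 8-16 | J4 16-18 |
Completion: J1=2  J2=8  J3=16  J4=18
Waiting = turnaround − burst: J1=0, J2=2, J3=8, J4=16
Total waiting = 0 + 2 + 8 + 16 = 26

26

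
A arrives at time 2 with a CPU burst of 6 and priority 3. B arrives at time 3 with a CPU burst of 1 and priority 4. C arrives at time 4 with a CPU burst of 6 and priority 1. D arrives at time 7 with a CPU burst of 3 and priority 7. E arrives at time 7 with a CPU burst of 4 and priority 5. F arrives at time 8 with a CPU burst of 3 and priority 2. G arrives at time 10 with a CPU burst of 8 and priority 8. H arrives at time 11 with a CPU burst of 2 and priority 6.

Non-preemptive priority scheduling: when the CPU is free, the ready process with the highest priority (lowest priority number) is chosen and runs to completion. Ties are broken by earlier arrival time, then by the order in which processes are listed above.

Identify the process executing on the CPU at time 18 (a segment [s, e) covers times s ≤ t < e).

E

Schedule: | idle 0-2 | A 2-8 | C 8-14 | F 14-17 | B 17-18 | E 18-22 | H 22-24 | D 24-27 | G 27-35 |
Completion: A=8  B=18  C=14  D=27  E=22  F=17  G=35  H=24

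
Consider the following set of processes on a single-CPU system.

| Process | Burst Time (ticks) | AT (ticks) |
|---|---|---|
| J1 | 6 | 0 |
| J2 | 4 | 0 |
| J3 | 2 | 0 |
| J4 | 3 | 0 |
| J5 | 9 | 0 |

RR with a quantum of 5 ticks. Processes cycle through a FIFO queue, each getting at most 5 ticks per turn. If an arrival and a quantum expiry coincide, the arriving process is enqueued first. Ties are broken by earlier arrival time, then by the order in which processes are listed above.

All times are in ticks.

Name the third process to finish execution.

J4

Timeline: | J1 0-5 | J2 5-9 | J3 9-11 | J4 11-14 | J5 14-19 | J1 19-20 | J5 20-24 |
Completion: J1=20  J2=9  J3=11  J4=14  J5=24
Turnaround (C−A): J1=20  J2=9  J3=11  J4=14  J5=24
Finish order: J2 → J3 → J4 → J1 → J5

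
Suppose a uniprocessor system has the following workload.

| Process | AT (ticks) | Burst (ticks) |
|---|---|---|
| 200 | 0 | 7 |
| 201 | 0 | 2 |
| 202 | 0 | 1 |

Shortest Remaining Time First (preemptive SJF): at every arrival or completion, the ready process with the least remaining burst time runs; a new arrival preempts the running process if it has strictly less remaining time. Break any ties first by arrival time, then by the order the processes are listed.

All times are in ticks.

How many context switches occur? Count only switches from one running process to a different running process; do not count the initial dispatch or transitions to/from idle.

Timeline: | 202 0-1 | 201 1-3 | 200 3-10 |
Completion: 200=10  201=3  202=1
Turnaround (C−A): 200=10  201=3  202=1

2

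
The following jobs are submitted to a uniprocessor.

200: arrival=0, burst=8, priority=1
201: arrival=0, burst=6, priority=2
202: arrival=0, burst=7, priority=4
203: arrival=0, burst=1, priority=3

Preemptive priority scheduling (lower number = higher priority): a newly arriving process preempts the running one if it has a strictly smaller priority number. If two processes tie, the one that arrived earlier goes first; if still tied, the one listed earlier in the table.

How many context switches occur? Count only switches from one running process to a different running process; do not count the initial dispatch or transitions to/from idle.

Timeline: | 200 0-8 | 201 8-14 | 203 14-15 | 202 15-22 |
Completion: 200=8  201=14  202=22  203=15

3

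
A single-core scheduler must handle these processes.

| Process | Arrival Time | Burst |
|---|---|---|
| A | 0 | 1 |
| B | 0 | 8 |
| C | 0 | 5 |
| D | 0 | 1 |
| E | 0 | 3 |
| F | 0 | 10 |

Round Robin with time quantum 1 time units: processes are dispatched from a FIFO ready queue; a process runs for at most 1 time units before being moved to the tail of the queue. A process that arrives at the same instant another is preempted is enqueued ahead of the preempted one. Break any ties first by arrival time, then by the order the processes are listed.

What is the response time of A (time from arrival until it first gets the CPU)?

Gantt: | A 0-1 | B 1-2 | C 2-3 | D 3-4 | E 4-5 | F 5-6 | B 6-7 | C 7-8 | E 8-9 | F 9-10 | B 10-11 | C 11-12 | E 12-13 | F 13-14 | B 14-15 | C 15-16 | F 16-17 | B 17-18 | C 18-19 | F 19-20 | B 20-21 | F 21-22 | B 22-23 | F 23-24 | B 24-25 | F 25-28 |
Completion: A=1  B=25  C=19  D=4  E=13  F=28
Response(A) = first start − arrival = 0 − 0 = 0

0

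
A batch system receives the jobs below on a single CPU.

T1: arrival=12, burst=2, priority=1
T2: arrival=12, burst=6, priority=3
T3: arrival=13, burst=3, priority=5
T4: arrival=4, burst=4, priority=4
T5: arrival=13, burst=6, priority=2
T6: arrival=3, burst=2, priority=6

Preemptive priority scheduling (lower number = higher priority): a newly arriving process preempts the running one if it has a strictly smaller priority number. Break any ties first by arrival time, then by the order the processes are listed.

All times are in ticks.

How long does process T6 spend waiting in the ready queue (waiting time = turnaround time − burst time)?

Gantt: | idle 0-3 | T6 3-4 | T4 4-8 | T6 8-9 | idle 9-12 | T1 12-14 | T5 14-20 | T2 20-26 | T3 26-29 |
Completion: T1=14  T2=26  T3=29  T4=8  T5=20  T6=9
Turnaround (C−A): T1=2  T2=14  T3=16  T4=4  T5=7  T6=6
Waiting(T6) = turnaround − burst = 6 − 2 = 4

4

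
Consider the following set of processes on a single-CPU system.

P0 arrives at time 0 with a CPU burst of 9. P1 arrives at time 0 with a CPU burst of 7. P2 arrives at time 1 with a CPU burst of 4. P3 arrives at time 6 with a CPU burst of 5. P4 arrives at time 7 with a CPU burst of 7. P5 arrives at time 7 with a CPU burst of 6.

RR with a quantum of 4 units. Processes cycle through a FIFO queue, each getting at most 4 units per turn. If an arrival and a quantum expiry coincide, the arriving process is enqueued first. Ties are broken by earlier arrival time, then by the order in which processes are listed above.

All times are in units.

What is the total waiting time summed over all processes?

123

Gantt: | P0 0-4 | P1 4-8 | P2 8-12 | P0 12-16 | P3 16-20 | P4 20-24 | P5 24-28 | P1 28-31 | P0 31-32 | P3 32-33 | P4 33-36 | P5 36-38 |
Completion: P0=32  P1=31  P2=12  P3=33  P4=36  P5=38
Turnaround (C−A): P0=32  P1=31  P2=11  P3=27  P4=29  P5=31
Waiting = turnaround − burst: P0=23, P1=24, P2=7, P3=22, P4=22, P5=25
Total waiting = 23 + 24 + 7 + 22 + 22 + 25 = 123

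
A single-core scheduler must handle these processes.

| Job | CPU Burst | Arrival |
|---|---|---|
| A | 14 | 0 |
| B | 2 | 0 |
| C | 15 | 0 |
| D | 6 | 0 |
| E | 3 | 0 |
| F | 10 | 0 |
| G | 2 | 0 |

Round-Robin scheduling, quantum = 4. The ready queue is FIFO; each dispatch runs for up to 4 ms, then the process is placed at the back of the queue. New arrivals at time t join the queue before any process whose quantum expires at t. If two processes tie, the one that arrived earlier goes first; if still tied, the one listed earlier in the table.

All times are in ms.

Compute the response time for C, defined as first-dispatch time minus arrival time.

Schedule: | A 0-4 | B 4-6 | C 6-10 | D 10-14 | E 14-17 | F 17-21 | G 21-23 | A 23-27 | C 27-31 | D 31-33 | F 33-37 | A 37-41 | C 41-45 | F 45-47 | A 47-49 | C 49-52 |
Completion: A=49  B=6  C=52  D=33  E=17  F=47  G=23
Turnaround (C−A): A=49  B=6  C=52  D=33  E=17  F=47  G=23
Response(C) = first start − arrival = 6 − 0 = 6

6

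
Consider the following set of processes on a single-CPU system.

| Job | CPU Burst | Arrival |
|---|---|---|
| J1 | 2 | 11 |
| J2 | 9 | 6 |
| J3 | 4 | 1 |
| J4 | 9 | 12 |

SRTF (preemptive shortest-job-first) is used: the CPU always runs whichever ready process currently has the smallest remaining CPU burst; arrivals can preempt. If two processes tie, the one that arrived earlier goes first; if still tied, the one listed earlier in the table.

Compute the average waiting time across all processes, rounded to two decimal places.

Gantt: | idle 0-1 | J3 1-5 | idle 5-6 | J2 6-11 | J1 11-13 | J2 13-17 | J4 17-26 |
Completion: J1=13  J2=17  J3=5  J4=26
Turnaround (C−A): J1=2  J2=11  J3=4  J4=14
Waiting times: J1=0, J2=2, J3=0, J4=5
Average waiting = (0+2+0+5) / 4 = 7/4 = 1.75

1.75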